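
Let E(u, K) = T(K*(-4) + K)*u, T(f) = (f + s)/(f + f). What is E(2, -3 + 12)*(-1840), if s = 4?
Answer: -42320/27 ≈ -1567.4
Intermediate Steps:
T(f) = (4 + f)/(2*f) (T(f) = (f + 4)/(f + f) = (4 + f)/((2*f)) = (4 + f)*(1/(2*f)) = (4 + f)/(2*f))
E(u, K) = -u*(4 - 3*K)/(6*K) (E(u, K) = ((4 + (K*(-4) + K))/(2*(K*(-4) + K)))*u = ((4 + (-4*K + K))/(2*(-4*K + K)))*u = ((4 - 3*K)/(2*((-3*K))))*u = ((-1/(3*K))*(4 - 3*K)/2)*u = (-(4 - 3*K)/(6*K))*u = -u*(4 - 3*K)/(6*K))
E(2, -3 + 12)*(-1840) = ((1/6)*2*(-4 + 3*(-3 + 12))/(-3 + 12))*(-1840) = ((1/6)*2*(-4 + 3*9)/9)*(-1840) = ((1/6)*2*(1/9)*(-4 + 27))*(-1840) = ((1/6)*2*(1/9)*23)*(-1840) = (23/27)*(-1840) = -42320/27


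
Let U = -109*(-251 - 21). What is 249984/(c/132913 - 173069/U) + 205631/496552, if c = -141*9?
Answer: -489142731481308523853/11440927171570568 ≈ -42754.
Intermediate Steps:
U = 29648 (U = -109*(-272) = 29648)
c = -1269
249984/(c/132913 - 173069/U) + 205631/496552 = 249984/(-1269/132913 - 173069/29648) + 205631/496552 = 249984/(-23040743309/3940604624) + 205631/496552 = 249984*(-3940604624/23040743309) + 205631/496552 = -985088106326016/23040743309 + 205631/496552 = -489142731481308523853/11440927171570568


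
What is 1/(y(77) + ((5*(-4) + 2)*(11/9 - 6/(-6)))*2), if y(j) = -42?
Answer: -1/122 ≈ -0.0081967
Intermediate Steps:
1/(y(77) + ((5*(-4) + 2)*(11/9 - 6/(-6)))*2) = 1/(-42 + ((5*(-4) + 2)*(11/9 - 6/(-6)))*2) = 1/(-42 + ((-20 + 2)*(11*(⅑) - 6*(-⅙)))*2) = 1/(-42 - 18*(11/9 + 1)*2) = 1/(-42 - 18*20/9*2) = 1/(-42 - 40*2) = 1/(-42 - 80) = 1/(-122) = -1/122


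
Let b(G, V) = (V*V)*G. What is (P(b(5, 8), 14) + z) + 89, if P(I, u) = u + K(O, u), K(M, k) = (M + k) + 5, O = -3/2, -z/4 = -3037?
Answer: 24537/2 ≈ 12269.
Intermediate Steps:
z = 12148 (z = -4*(-3037) = 12148)
b(G, V) = G*V² (b(G, V) = V²*G = G*V²)
O = -3/2 (O = -3*½ = -3/2 ≈ -1.5000)
K(M, k) = 5 + M + k
P(I, u) = 7/2 + 2*u (P(I, u) = u + (5 - 3/2 + u) = u + (7/2 + u) = 7/2 + 2*u)
(P(b(5, 8), 14) + z) + 89 = ((7/2 + 2*14) + 12148) + 89 = ((7/2 + 28) + 12148) + 89 = (63/2 + 12148) + 89 = 24359/2 + 89 = 24537/2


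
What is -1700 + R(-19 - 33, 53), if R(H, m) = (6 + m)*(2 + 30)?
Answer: 188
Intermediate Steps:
R(H, m) = 192 + 32*m (R(H, m) = (6 + m)*32 = 192 + 32*m)
-1700 + R(-19 - 33, 53) = -1700 + (192 + 32*53) = -1700 + (192 + 1696) = -1700 + 1888 = 188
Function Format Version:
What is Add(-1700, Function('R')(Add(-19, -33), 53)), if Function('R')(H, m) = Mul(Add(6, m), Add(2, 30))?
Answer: 188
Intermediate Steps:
Function('R')(H, m) = Add(192, Mul(32, m)) (Function('R')(H, m) = Mul(Add(6, m), 32) = Add(192, Mul(32, m)))
Add(-1700, Function('R')(Add(-19, -33), 53)) = Add(-1700, Add(192, Mul(32, 53))) = Add(-1700, Add(192, 1696)) = Add(-1700, 1888) = 188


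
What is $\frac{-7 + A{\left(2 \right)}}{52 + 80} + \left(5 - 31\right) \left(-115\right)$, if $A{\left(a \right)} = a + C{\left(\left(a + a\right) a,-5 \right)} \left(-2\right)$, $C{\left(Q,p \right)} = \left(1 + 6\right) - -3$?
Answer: $\frac{394655}{132} \approx 2989.8$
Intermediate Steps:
$C{\left(Q,p \right)} = 10$ ($C{\left(Q,p \right)} = 7 + 3 = 10$)
$A{\left(a \right)} = -20 + a$ ($A{\left(a \right)} = a + 10 \left(-2\right) = a - 20 = -20 + a$)
$\frac{-7 + A{\left(2 \right)}}{52 + 80} + \left(5 - 31\right) \left(-115\right) = \frac{-7 + \left(-20 + 2\right)}{52 + 80} + \left(5 - 31\right) \left(-115\right) = \frac{-7 - 18}{132} - -2990 = \left(-25\right) \frac{1}{132} + 2990 = - \frac{25}{132} + 2990 = \frac{394655}{132}$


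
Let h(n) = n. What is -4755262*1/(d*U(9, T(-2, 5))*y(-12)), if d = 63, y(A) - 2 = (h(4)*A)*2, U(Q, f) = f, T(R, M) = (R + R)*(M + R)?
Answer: -2377631/35532 ≈ -66.915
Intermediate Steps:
T(R, M) = 2*R*(M + R) (T(R, M) = (2*R)*(M + R) = 2*R*(M + R))
y(A) = 2 + 8*A (y(A) = 2 + (4*A)*2 = 2 + 8*A)
-4755262*1/(d*U(9, T(-2, 5))*y(-12)) = -4755262*(-1/(252*(2 + 8*(-12))*(5 - 2))) = -4755262*(-1/(756*(2 - 96))) = -4755262/((63*(-94))*(-12)) = -4755262/((-5922*(-12))) = -4755262/71064 = -4755262*1/71064 = -2377631/35532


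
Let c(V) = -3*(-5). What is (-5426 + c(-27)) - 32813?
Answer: -38224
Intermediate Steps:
c(V) = 15
(-5426 + c(-27)) - 32813 = (-5426 + 15) - 32813 = -5411 - 32813 = -38224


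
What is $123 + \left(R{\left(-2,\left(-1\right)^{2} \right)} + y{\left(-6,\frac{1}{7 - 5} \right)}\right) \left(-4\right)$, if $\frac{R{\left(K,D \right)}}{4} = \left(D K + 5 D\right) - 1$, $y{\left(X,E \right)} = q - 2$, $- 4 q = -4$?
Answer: $95$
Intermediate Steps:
$q = 1$ ($q = \left(- \frac{1}{4}\right) \left(-4\right) = 1$)
$y{\left(X,E \right)} = -1$ ($y{\left(X,E \right)} = 1 - 2 = -1$)
$R{\left(K,D \right)} = -4 + 20 D + 4 D K$ ($R{\left(K,D \right)} = 4 \left(\left(D K + 5 D\right) - 1\right) = 4 \left(\left(5 D + D K\right) - 1\right) = 4 \left(-1 + 5 D + D K\right) = -4 + 20 D + 4 D K$)
$123 + \left(R{\left(-2,\left(-1\right)^{2} \right)} + y{\left(-6,\frac{1}{7 - 5} \right)}\right) \left(-4\right) = 123 + \left(\left(-4 + 20 \left(-1\right)^{2} + 4 \left(-1\right)^{2} \left(-2\right)\right) - 1\right) \left(-4\right) = 123 + \left(\left(-4 + 20 \cdot 1 + 4 \cdot 1 \left(-2\right)\right) - 1\right) \left(-4\right) = 123 + \left(\left(-4 + 20 - 8\right) - 1\right) \left(-4\right) = 123 + \left(8 - 1\right) \left(-4\right) = 123 + 7 \left(-4\right) = 123 - 28 = 95$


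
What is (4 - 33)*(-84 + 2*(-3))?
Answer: 2610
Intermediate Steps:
(4 - 33)*(-84 + 2*(-3)) = -29*(-84 - 6) = -29*(-90) = 2610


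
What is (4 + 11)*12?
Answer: 180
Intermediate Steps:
(4 + 11)*12 = 15*12 = 180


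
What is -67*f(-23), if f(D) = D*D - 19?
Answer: -34170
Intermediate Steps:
f(D) = -19 + D**2 (f(D) = D**2 - 19 = -19 + D**2)
-67*f(-23) = -67*(-19 + (-23)**2) = -67*(-19 + 529) = -67*510 = -34170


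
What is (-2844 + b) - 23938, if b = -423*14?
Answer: -32704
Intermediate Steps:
b = -5922
(-2844 + b) - 23938 = (-2844 - 5922) - 23938 = -8766 - 23938 = -32704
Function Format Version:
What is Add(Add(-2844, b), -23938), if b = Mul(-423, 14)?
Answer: -32704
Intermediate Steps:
b = -5922
Add(Add(-2844, b), -23938) = Add(Add(-2844, -5922), -23938) = Add(-8766, -23938) = -32704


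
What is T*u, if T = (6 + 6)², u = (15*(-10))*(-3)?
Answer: 64800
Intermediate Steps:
u = 450 (u = -150*(-3) = 450)
T = 144 (T = 12² = 144)
T*u = 144*450 = 64800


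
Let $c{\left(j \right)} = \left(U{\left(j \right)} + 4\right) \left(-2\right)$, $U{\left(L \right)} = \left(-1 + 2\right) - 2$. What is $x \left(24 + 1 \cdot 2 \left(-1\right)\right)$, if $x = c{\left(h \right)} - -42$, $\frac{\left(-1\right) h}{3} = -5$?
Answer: $792$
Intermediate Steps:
$h = 15$ ($h = \left(-3\right) \left(-5\right) = 15$)
$U{\left(L \right)} = -1$ ($U{\left(L \right)} = 1 - 2 = -1$)
$c{\left(j \right)} = -6$ ($c{\left(j \right)} = \left(-1 + 4\right) \left(-2\right) = 3 \left(-2\right) = -6$)
$x = 36$ ($x = -6 - -42 = -6 + 42 = 36$)
$x \left(24 + 1 \cdot 2 \left(-1\right)\right) = 36 \left(24 + 1 \cdot 2 \left(-1\right)\right) = 36 \left(24 + 2 \left(-1\right)\right) = 36 \left(24 - 2\right) = 36 \cdot 22 = 792$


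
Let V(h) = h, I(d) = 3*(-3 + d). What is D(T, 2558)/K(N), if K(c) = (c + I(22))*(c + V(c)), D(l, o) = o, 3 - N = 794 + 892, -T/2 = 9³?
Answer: 1279/2736558 ≈ 0.00046738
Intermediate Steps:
I(d) = -9 + 3*d
T = -1458 (T = -2*9³ = -2*729 = -1458)
N = -1683 (N = 3 - (794 + 892) = 3 - 1*1686 = 3 - 1686 = -1683)
K(c) = 2*c*(57 + c) (K(c) = (c + (-9 + 3*22))*(c + c) = (c + (-9 + 66))*(2*c) = (c + 57)*(2*c) = (57 + c)*(2*c) = 2*c*(57 + c))
D(T, 2558)/K(N) = 2558/((2*(-1683)*(57 - 1683))) = 2558/((2*(-1683)*(-1626))) = 2558/5473116 = 2558*(1/5473116) = 1279/2736558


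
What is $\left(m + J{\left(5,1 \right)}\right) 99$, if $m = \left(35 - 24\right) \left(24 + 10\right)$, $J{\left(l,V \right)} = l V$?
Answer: $37521$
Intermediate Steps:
$J{\left(l,V \right)} = V l$
$m = 374$ ($m = 11 \cdot 34 = 374$)
$\left(m + J{\left(5,1 \right)}\right) 99 = \left(374 + 1 \cdot 5\right) 99 = \left(374 + 5\right) 99 = 379 \cdot 99 = 37521$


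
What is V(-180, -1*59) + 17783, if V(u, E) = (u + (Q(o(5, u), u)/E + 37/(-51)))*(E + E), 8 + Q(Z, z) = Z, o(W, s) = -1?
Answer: 1993621/51 ≈ 39091.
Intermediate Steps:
Q(Z, z) = -8 + Z
V(u, E) = 2*E*(-37/51 + u - 9/E) (V(u, E) = (u + ((-8 - 1)/E + 37/(-51)))*(E + E) = (u + (-9/E + 37*(-1/51)))*(2*E) = (u + (-9/E - 37/51))*(2*E) = (u + (-37/51 - 9/E))*(2*E) = (-37/51 + u - 9/E)*(2*E) = 2*E*(-37/51 + u - 9/E))
V(-180, -1*59) + 17783 = (-18 - (-74)*59/51 + 2*(-1*59)*(-180)) + 17783 = (-18 - 74/51*(-59) + 2*(-59)*(-180)) + 17783 = (-18 + 4366/51 + 21240) + 17783 = 1086688/51 + 17783 = 1993621/51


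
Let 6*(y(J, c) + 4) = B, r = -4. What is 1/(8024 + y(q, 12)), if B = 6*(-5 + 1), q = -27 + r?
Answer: 1/8016 ≈ 0.00012475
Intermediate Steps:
q = -31 (q = -27 - 4 = -31)
B = -24 (B = 6*(-4) = -24)
y(J, c) = -8 (y(J, c) = -4 + (⅙)*(-24) = -4 - 4 = -8)
1/(8024 + y(q, 12)) = 1/(8024 - 8) = 1/8016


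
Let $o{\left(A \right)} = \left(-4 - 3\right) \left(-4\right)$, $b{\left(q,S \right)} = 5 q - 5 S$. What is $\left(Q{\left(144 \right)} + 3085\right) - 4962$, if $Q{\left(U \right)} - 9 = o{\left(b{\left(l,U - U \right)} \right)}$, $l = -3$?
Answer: $-1840$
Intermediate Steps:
$b{\left(q,S \right)} = - 5 S + 5 q$
$o{\left(A \right)} = 28$ ($o{\left(A \right)} = \left(-7\right) \left(-4\right) = 28$)
$Q{\left(U \right)} = 37$ ($Q{\left(U \right)} = 9 + 28 = 37$)
$\left(Q{\left(144 \right)} + 3085\right) - 4962 = \left(37 + 3085\right) - 4962 = 3122 - 4962 = -1840$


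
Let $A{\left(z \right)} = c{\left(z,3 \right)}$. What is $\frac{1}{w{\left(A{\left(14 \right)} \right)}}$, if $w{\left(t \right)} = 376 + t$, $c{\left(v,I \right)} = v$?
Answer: $\frac{1}{390} \approx 0.0025641$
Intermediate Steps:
$A{\left(z \right)} = z$
$\frac{1}{w{\left(A{\left(14 \right)} \right)}} = \frac{1}{376 + 14} = \frac{1}{390}$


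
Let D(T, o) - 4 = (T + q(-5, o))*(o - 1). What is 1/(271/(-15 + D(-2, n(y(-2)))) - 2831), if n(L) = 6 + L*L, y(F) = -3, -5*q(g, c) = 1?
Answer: -209/593034 ≈ -0.00035243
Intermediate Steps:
q(g, c) = -⅕ (q(g, c) = -⅕*1 = -⅕)
n(L) = 6 + L²
D(T, o) = 4 + (-1 + o)*(-⅕ + T) (D(T, o) = 4 + (T - ⅕)*(o - 1) = 4 + (-⅕ + T)*(-1 + o) = 4 + (-1 + o)*(-⅕ + T))
1/(271/(-15 + D(-2, n(y(-2)))) - 2831) = 1/(271/(-15 + (21/5 - 1*(-2) - (6 + (-3)²)/5 - 2*(6 + (-3)²))) - 2831) = 1/(271/(-15 + (21/5 + 2 - (6 + 9)/5 - 2*(6 + 9))) - 2831) = 1/(271/(-15 + (21/5 + 2 - ⅕*15 - 2*15)) - 2831) = 1/(271/(-15 + (21/5 + 2 - 3 - 30)) - 2831) = 1/(271/(-15 - 134/5) - 2831) = 1/(271/(-209/5) - 2831) = 1/(-5/209*271 - 2831) = 1/(-1355/209 - 2831) = 1/(-593034/209) = -209/593034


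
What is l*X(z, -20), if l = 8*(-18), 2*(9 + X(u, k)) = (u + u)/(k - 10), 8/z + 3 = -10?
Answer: 84048/65 ≈ 1293.0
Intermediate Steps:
z = -8/13 (z = 8/(-3 - 10) = 8/(-13) = 8*(-1/13) = -8/13 ≈ -0.61539)
X(u, k) = -9 + u/(-10 + k) (X(u, k) = -9 + ((u + u)/(k - 10))/2 = -9 + ((2*u)/(-10 + k))/2 = -9 + (2*u/(-10 + k))/2 = -9 + u/(-10 + k))
l = -144
l*X(z, -20) = -144*(90 - 8/13 - 9*(-20))/(-10 - 20) = -144*(90 - 8/13 + 180)/(-30) = -(-24)*3502/(5*13) = -144*(-1751/195) = 84048/65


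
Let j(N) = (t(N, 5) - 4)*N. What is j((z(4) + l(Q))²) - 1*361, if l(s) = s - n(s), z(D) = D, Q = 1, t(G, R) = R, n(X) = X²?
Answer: -345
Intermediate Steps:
l(s) = s - s²
j(N) = N (j(N) = (5 - 4)*N = 1*N = N)
j((z(4) + l(Q))²) - 1*361 = (4 + 1*(1 - 1*1))² - 1*361 = (4 + 1*(1 - 1))² - 361 = (4 + 1*0)² - 361 = (4 + 0)² - 361 = 4² - 361 = 16 - 361 = -345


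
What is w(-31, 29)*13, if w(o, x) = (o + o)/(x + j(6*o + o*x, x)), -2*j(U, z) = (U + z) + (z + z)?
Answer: -403/264 ≈ -1.5265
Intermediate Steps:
j(U, z) = -3*z/2 - U/2 (j(U, z) = -((U + z) + (z + z))/2 = -((U + z) + 2*z)/2 = -(U + 3*z)/2 = -3*z/2 - U/2)
w(o, x) = 2*o/(-3*o - x/2 - o*x/2) (w(o, x) = (o + o)/(x + (-3*x/2 - (6*o + o*x)/2)) = (2*o)/(x + (-3*x/2 + (-3*o - o*x/2))) = (2*o)/(x + (-3*o - 3*x/2 - o*x/2)) = (2*o)/(-3*o - x/2 - o*x/2) = 2*o/(-3*o - x/2 - o*x/2))
w(-31, 29)*13 = -4*(-31)/(29 - 31*(6 + 29))*13 = -4*(-31)/(29 - 31*35)*13 = -4*(-31)/(29 - 1085)*13 = -4*(-31)/(-1056)*13 = -4*(-31)*(-1/1056)*13 = -31/264*13 = -403/264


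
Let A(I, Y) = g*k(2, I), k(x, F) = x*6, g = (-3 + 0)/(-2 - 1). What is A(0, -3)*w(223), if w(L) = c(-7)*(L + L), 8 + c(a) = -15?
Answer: -123096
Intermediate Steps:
g = 1 (g = -3/(-3) = -3*(-1/3) = 1)
c(a) = -23 (c(a) = -8 - 15 = -23)
k(x, F) = 6*x
A(I, Y) = 12 (A(I, Y) = 1*(6*2) = 1*12 = 12)
w(L) = -46*L (w(L) = -23*(L + L) = -46*L)
A(0, -3)*w(223) = 12*(-46*223) = 12*(-10258) = -123096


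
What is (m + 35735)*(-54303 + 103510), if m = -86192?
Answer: -2482837599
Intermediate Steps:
(m + 35735)*(-54303 + 103510) = (-86192 + 35735)*(-54303 + 103510) = -50457*49207 = -2482837599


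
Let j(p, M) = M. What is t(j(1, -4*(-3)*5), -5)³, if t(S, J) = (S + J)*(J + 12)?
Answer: 57066625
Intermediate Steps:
t(S, J) = (12 + J)*(J + S) (t(S, J) = (J + S)*(12 + J) = (12 + J)*(J + S))
t(j(1, -4*(-3)*5), -5)³ = ((-5)² + 12*(-5) + 12*(-4*(-3)*5) - 5*(-4*(-3))*5)³ = (25 - 60 + 12*(12*5) - 60*5)³ = (25 - 60 + 12*60 - 5*60)³ = (25 - 60 + 720 - 300)³ = 385³ = 57066625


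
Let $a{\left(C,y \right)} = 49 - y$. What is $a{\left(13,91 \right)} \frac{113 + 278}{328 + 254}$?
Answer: $- \frac{2737}{97} \approx -28.216$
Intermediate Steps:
$a{\left(13,91 \right)} \frac{113 + 278}{328 + 254} = \left(49 - 91\right) \frac{113 + 278}{328 + 254} = \left(49 - 91\right) \frac{391}{582} = - 42 \cdot 391 \cdot \frac{1}{582} = \left(-42\right) \frac{391}{582} = - \frac{2737}{97}$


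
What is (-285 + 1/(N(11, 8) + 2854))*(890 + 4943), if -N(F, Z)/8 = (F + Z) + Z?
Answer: -4385418557/2638 ≈ -1.6624e+6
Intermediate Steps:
N(F, Z) = -16*Z - 8*F (N(F, Z) = -8*((F + Z) + Z) = -8*(F + 2*Z) = -16*Z - 8*F)
(-285 + 1/(N(11, 8) + 2854))*(890 + 4943) = (-285 + 1/((-16*8 - 8*11) + 2854))*(890 + 4943) = (-285 + 1/((-128 - 88) + 2854))*5833 = (-285 + 1/(-216 + 2854))*5833 = (-285 + 1/2638)*5833 = -751829/2638*5833 = -4385418557/2638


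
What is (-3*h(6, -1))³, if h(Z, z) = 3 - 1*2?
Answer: -27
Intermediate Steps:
h(Z, z) = 1 (h(Z, z) = 3 - 2 = 1)
(-3*h(6, -1))³ = (-3*1)³ = (-3)³ = -27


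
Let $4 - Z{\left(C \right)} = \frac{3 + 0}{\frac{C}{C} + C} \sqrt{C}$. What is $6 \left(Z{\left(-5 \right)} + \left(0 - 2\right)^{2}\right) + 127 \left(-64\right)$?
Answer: $-8080 + \frac{9 i \sqrt{5}}{2} \approx -8080.0 + 10.062 i$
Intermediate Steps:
$Z{\left(C \right)} = 4 - \frac{3 \sqrt{C}}{1 + C}$ ($Z{\left(C \right)} = 4 - \frac{3 + 0}{\frac{C}{C} + C} \sqrt{C} = 4 - \frac{3}{1 + C} \sqrt{C} = 4 - \frac{3 \sqrt{C}}{1 + C}$)
$6 \left(Z{\left(-5 \right)} + \left(0 - 2\right)^{2}\right) + 127 \left(-64\right) = 6 \left(\frac{4 - 3 \sqrt{-5} + 4 \left(-5\right)}{1 - 5} + \left(0 - 2\right)^{2}\right) + 127 \left(-64\right) = 6 \left(\frac{4 - 3 i \sqrt{5} - 20}{-4} + \left(-2\right)^{2}\right) - 8128 = 6 \left(- \frac{4 - 3 i \sqrt{5} - 20}{4} + 4\right) - 8128 = 6 \left(- \frac{-16 - 3 i \sqrt{5}}{4} + 4\right) - 8128 = 6 \left(\left(4 + \frac{3 i \sqrt{5}}{4}\right) + 4\right) - 8128 = 6 \left(8 + \frac{3 i \sqrt{5}}{4}\right) - 8128 = \left(48 + \frac{9 i \sqrt{5}}{2}\right) - 8128 = -8080 + \frac{9 i \sqrt{5}}{2}$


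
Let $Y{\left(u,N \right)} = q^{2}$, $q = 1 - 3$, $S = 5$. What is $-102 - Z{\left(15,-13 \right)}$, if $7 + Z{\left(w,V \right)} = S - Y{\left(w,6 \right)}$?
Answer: $-96$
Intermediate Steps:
$q = -2$
$Y{\left(u,N \right)} = 4$ ($Y{\left(u,N \right)} = \left(-2\right)^{2} = 4$)
$Z{\left(w,V \right)} = -6$ ($Z{\left(w,V \right)} = -7 + \left(5 - 4\right) = -7 + 1 = -6$)
$-102 - Z{\left(15,-13 \right)} = -102 - -6 = -102 + 6 = -96$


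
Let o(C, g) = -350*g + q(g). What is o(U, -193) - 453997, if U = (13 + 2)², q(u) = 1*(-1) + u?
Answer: -386641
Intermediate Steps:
q(u) = -1 + u
U = 225 (U = 15² = 225)
o(C, g) = -1 - 349*g (o(C, g) = -350*g + (-1 + g) = -1 - 349*g)
o(U, -193) - 453997 = (-1 - 349*(-193)) - 453997 = (-1 + 67357) - 453997 = 67356 - 453997 = -386641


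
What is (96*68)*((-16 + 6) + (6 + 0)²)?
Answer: 169728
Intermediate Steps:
(96*68)*((-16 + 6) + (6 + 0)²) = 6528*(-10 + 6²) = 6528*(-10 + 36) = 6528*26 = 169728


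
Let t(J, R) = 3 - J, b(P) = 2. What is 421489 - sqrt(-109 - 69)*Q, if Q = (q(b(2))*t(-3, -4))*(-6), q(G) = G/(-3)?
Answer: 421489 - 24*I*sqrt(178) ≈ 4.2149e+5 - 320.2*I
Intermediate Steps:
q(G) = -G/3 (q(G) = G*(-1/3) = -G/3)
Q = 24 (Q = ((-1/3*2)*(3 - 1*(-3)))*(-6) = -2*(3 + 3)/3*(-6) = -2/3*6*(-6) = -4*(-6) = 24)
421489 - sqrt(-109 - 69)*Q = 421489 - sqrt(-109 - 69)*24 = 421489 - sqrt(-178)*24 = 421489 - I*sqrt(178)*24 = 421489 - 24*I*sqrt(178)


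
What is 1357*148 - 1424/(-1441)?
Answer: 289406100/1441 ≈ 2.0084e+5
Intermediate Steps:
1357*148 - 1424/(-1441) = 200836 - 1424*(-1/1441) = 200836 + 1424/1441 = 289406100/1441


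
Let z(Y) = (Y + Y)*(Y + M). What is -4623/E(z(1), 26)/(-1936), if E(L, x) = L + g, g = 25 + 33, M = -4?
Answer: 4623/100672 ≈ 0.045921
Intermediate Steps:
g = 58
z(Y) = 2*Y*(-4 + Y) (z(Y) = (Y + Y)*(Y - 4) = (2*Y)*(-4 + Y) = 2*Y*(-4 + Y))
E(L, x) = 58 + L (E(L, x) = L + 58 = 58 + L)
-4623/E(z(1), 26)/(-1936) = -4623/(58 + 2*1*(-4 + 1))/(-1936) = -4623/(58 + 2*1*(-3))*(-1/1936) = -4623/(58 - 6)*(-1/1936) = -4623/52*(-1/1936) = 4623/100672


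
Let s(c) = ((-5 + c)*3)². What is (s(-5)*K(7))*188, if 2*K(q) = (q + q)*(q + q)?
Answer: 16581600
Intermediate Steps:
K(q) = 2*q² (K(q) = ((q + q)*(q + q))/2 = ((2*q)*(2*q))/2 = (4*q²)/2 = 2*q²)
s(c) = (-15 + 3*c)²
(s(-5)*K(7))*188 = ((9*(-5 - 5)²)*(2*7²))*188 = ((9*(-10)²)*(2*49))*188 = ((9*100)*98)*188 = (900*98)*188 = 88200*188 = 16581600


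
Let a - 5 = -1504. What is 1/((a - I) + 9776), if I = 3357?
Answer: 1/4920 ≈ 0.00020325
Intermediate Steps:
a = -1499 (a = 5 - 1504 = -1499)
1/((a - I) + 9776) = 1/((-1499 - 1*3357) + 9776) = 1/((-1499 - 3357) + 9776) = 1/(-4856 + 9776) = 1/4920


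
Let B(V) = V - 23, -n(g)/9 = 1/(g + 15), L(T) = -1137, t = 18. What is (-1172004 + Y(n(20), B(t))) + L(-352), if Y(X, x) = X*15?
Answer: -8212014/7 ≈ -1.1731e+6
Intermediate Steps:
n(g) = -9/(15 + g) (n(g) = -9/(g + 15) = -9/(15 + g))
B(V) = -23 + V
Y(X, x) = 15*X
(-1172004 + Y(n(20), B(t))) + L(-352) = (-1172004 + 15*(-9/(15 + 20))) - 1137 = (-1172004 + 15*(-9/35)) - 1137 = (-1172004 - 27/7) - 1137 = -8204055/7 - 1137 = -8212014/7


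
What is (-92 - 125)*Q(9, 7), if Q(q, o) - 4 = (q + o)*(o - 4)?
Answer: -11284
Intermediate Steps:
Q(q, o) = 4 + (-4 + o)*(o + q) (Q(q, o) = 4 + (q + o)*(o - 4) = 4 + (o + q)*(-4 + o) = 4 + (-4 + o)*(o + q))
(-92 - 125)*Q(9, 7) = (-92 - 125)*(4 + 7² - 4*7 - 4*9 + 7*9) = -217*(4 + 49 - 28 - 36 + 63) = -217*52 = -11284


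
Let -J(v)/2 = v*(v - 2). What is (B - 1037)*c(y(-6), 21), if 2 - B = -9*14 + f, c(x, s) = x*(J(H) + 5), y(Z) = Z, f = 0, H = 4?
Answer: -59994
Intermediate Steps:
J(v) = -2*v*(-2 + v) (J(v) = -2*v*(v - 2) = -2*v*(-2 + v))
c(x, s) = -11*x (c(x, s) = x*(2*4*(2 - 1*4) + 5) = x*(2*4*(2 - 4) + 5) = x*(2*4*(-2) + 5) = x*(-16 + 5) = x*(-11) = -11*x)
B = 128 (B = 2 - (-9*14 + 0) = 2 - (-126 + 0) = 2 - 1*(-126) = 2 + 126 = 128)
(B - 1037)*c(y(-6), 21) = (128 - 1037)*(-11*(-6)) = -909*66 = -59994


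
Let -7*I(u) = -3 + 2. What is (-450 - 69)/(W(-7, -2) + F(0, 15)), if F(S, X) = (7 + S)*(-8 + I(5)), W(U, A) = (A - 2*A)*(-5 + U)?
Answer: 519/79 ≈ 6.5696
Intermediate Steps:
W(U, A) = -A*(-5 + U) (W(U, A) = (-A)*(-5 + U) = -A*(-5 + U))
I(u) = ⅐ (I(u) = -(-3 + 2)/7 = -⅐*(-1) = ⅐)
F(S, X) = -55 - 55*S/7 (F(S, X) = (7 + S)*(-8 + ⅐) = (7 + S)*(-55/7) = -55 - 55*S/7)
(-450 - 69)/(W(-7, -2) + F(0, 15)) = (-450 - 69)/(-2*(5 - 1*(-7)) + (-55 - 55/7*0)) = -519/(-2*(5 + 7) + (-55 + 0)) = -519/(-2*12 - 55) = -519/(-24 - 55) = -519/(-79) = -519*(-1/79) = 519/79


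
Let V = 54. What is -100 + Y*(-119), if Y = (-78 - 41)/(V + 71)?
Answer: 1661/125 ≈ 13.288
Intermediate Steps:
Y = -119/125 (Y = (-78 - 41)/(54 + 71) = -119/125 ≈ -0.95200)
-100 + Y*(-119) = -100 - 119/125*(-119) = -100 + 14161/125 = 1661/125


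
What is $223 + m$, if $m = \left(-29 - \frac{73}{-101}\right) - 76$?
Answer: $\frac{11991}{101} \approx 118.72$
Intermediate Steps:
$m = - \frac{10532}{101}$ ($m = \left(-29 - - \frac{73}{101}\right) - 76 = \left(-29 + \frac{73}{101}\right) - 76 = - \frac{2856}{101} - 76 = - \frac{10532}{101} \approx -104.28$)
$223 + m = 223 - \frac{10532}{101} = \frac{11991}{101}$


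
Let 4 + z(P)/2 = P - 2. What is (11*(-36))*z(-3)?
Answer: 7128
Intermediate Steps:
z(P) = -12 + 2*P (z(P) = -8 + 2*(P - 2) = -8 + 2*(-2 + P) = -8 + (-4 + 2*P) = -12 + 2*P)
(11*(-36))*z(-3) = (11*(-36))*(-12 + 2*(-3)) = -396*(-12 - 6) = -396*(-18) = 7128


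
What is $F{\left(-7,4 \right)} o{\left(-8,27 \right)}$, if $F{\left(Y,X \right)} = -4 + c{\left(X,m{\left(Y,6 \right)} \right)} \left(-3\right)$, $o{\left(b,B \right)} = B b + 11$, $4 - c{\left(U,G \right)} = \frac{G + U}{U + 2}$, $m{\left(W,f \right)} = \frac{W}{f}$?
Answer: $\frac{35875}{12} \approx 2989.6$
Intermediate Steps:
$c{\left(U,G \right)} = 4 - \frac{G + U}{2 + U}$ ($c{\left(U,G \right)} = 4 - \frac{G + U}{U + 2} = 4 - \frac{G + U}{2 + U}$)
$o{\left(b,B \right)} = 11 + B b$
$F{\left(Y,X \right)} = -4 - \frac{3 \left(8 + 3 X - \frac{Y}{6}\right)}{2 + X}$ ($F{\left(Y,X \right)} = -4 + \frac{8 - \frac{Y}{6} + 3 X}{2 + X} \left(-3\right) = -4 + \frac{8 + 3 X - \frac{Y}{6}}{2 + X} \left(-3\right) = -4 - \frac{3 \left(8 + 3 X - \frac{Y}{6}\right)}{2 + X}$)
$F{\left(-7,4 \right)} o{\left(-8,27 \right)} = \frac{-64 - 7 - 104}{2 \left(2 + 4\right)} \left(11 + 27 \left(-8\right)\right) = \frac{-64 - 7 - 104}{2 \cdot 6} \left(11 - 216\right) = \frac{1}{2} \cdot \frac{1}{6} \left(-175\right) \left(-205\right) = \left(- \frac{175}{12}\right) \left(-205\right) = \frac{35875}{12}$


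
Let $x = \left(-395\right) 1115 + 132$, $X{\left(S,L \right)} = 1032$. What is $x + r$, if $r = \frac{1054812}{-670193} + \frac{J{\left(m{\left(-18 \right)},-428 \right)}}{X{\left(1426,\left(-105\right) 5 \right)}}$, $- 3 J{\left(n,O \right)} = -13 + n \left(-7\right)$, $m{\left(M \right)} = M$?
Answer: $- \frac{913575004585465}{2074917528} \approx -4.4029 \cdot 10^{5}$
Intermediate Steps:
$J{\left(n,O \right)} = \frac{13}{3} + \frac{7 n}{3}$ ($J{\left(n,O \right)} = - \frac{-13 + n \left(-7\right)}{3} = - \frac{-13 - 7 n}{3} = \frac{13}{3} + \frac{7 n}{3}$)
$x = -440293$ ($x = -440425 + 132 = -440293$)
$r = - \frac{3341429761}{2074917528}$ ($r = \frac{1054812}{-670193} + \frac{\frac{13}{3} + \frac{7}{3} \left(-18\right)}{1032} = 1054812 \left(- \frac{1}{670193}\right) + \left(\frac{13}{3} - 42\right) \frac{1}{1032} = - \frac{1054812}{670193} - \frac{113}{3096} = - \frac{3341429761}{2074917528} \approx -1.6104$)
$x + r = -440293 - \frac{3341429761}{2074917528} = - \frac{913575004585465}{2074917528}$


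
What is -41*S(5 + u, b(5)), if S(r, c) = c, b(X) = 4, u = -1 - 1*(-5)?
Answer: -164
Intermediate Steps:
u = 4 (u = -1 + 5 = 4)
-41*S(5 + u, b(5)) = -41*4 = -164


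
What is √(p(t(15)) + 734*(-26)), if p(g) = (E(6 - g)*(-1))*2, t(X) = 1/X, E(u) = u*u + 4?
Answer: I*√4311542/15 ≈ 138.43*I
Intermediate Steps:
E(u) = 4 + u² (E(u) = u² + 4 = 4 + u²)
p(g) = -8 - 2*(6 - g)² (p(g) = ((4 + (6 - g)²)*(-1))*2 = (-4 - (6 - g)²)*2 = -8 - 2*(6 - g)²)
√(p(t(15)) + 734*(-26)) = √((-8 - 2*(-6 + 1/15)²) + 734*(-26)) = √((-8 - 2*(-6 + 1/15)²) - 19084) = √((-8 - 2*(-89/15)²) - 19084) = √((-8 - 2*7921/225) - 19084) = √((-8 - 15842/225) - 19084) = √(-17642/225 - 19084) = √(-4311542/225) = I*√4311542/15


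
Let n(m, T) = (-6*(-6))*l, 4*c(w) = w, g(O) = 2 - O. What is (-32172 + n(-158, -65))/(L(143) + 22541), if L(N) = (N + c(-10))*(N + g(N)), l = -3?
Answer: -16140/11411 ≈ -1.4144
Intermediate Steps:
c(w) = w/4
n(m, T) = -108 (n(m, T) = -6*(-6)*(-3) = 36*(-3) = -108)
L(N) = -5 + 2*N (L(N) = (N + (¼)*(-10))*(N + (2 - N)) = (N - 5/2)*2 = (-5/2 + N)*2 = -5 + 2*N)
(-32172 + n(-158, -65))/(L(143) + 22541) = (-32172 - 108)/((-5 + 2*143) + 22541) = -32280/((-5 + 286) + 22541) = -32280/(281 + 22541) = -32280/22822 = -32280*1/22822 = -16140/11411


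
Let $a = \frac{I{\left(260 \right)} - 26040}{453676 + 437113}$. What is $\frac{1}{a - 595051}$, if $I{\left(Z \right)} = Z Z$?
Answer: $- \frac{890789}{530064843679} \approx -1.6805 \cdot 10^{-6}$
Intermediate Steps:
$I{\left(Z \right)} = Z^{2}$
$a = \frac{41560}{890789}$ ($a = \frac{260^{2} - 26040}{453676 + 437113} = \frac{67600 - 26040}{890789} = 41560 \cdot \frac{1}{890789} = \frac{41560}{890789} \approx 0.046655$)
$\frac{1}{a - 595051} = \frac{1}{\frac{41560}{890789} - 595051} = \frac{1}{- \frac{530064843679}{890789}} = - \frac{890789}{530064843679}$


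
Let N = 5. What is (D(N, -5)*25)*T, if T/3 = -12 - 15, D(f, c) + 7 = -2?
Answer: 18225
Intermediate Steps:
D(f, c) = -9 (D(f, c) = -7 - 2 = -9)
T = -81 (T = 3*(-12 - 15) = 3*(-27) = -81)
(D(N, -5)*25)*T = -9*25*(-81) = -225*(-81) = 18225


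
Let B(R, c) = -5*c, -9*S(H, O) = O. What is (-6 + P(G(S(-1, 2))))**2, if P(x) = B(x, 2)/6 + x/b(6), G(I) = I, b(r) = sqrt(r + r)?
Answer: (207 + sqrt(3))**2/729 ≈ 59.766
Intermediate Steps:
b(r) = sqrt(2)*sqrt(r) (b(r) = sqrt(2*r) = sqrt(2)*sqrt(r))
S(H, O) = -O/9
P(x) = -5/3 + x*sqrt(3)/6 (P(x) = -5*2/6 + x/((sqrt(2)*sqrt(6))) = -10*1/6 + x/((2*sqrt(3))) = -5/3 + x*(sqrt(3)/6) = -5/3 + x*sqrt(3)/6)
(-6 + P(G(S(-1, 2))))**2 = (-6 + (-5/3 + (-1/9*2)*sqrt(3)/6))**2 = (-6 + (-5/3 + (1/6)*(-2/9)*sqrt(3)))**2 = (-6 + (-5/3 - sqrt(3)/27))**2 = (-23/3 - sqrt(3)/27)**2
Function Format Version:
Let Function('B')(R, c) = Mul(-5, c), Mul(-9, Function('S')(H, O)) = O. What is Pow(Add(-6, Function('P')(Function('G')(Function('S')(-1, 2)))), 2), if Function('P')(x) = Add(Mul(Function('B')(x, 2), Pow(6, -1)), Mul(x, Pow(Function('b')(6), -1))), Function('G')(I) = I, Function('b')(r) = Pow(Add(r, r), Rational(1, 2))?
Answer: Mul(Rational(1, 729), Pow(Add(207, Pow(3, Rational(1, 2))), 2)) ≈ 59.766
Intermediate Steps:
Function('b')(r) = Mul(Pow(2, Rational(1, 2)), Pow(r, Rational(1, 2))) (Function('b')(r) = Pow(Mul(2, r), Rational(1, 2)) = Mul(Pow(2, Rational(1, 2)), Pow(r, Rational(1, 2))))
Function('S')(H, O) = Mul(Rational(-1, 9), O)
Function('P')(x) = Add(Rational(-5, 3), Mul(Rational(1, 6), x, Pow(3, Rational(1, 2)))) (Function('P')(x) = Add(Mul(Mul(-5, 2), Pow(6, -1)), Mul(x, Pow(Mul(Pow(2, Rational(1, 2)), Pow(6, Rational(1, 2))), -1))) = Add(Mul(-10, Rational(1, 6)), Mul(x, Pow(Mul(2, Pow(3, Rational(1, 2))), -1))) = Add(Rational(-5, 3), Mul(x, Mul(Rational(1, 6), Pow(3, Rational(1, 2))))) = Add(Rational(-5, 3), Mul(Rational(1, 6), x, Pow(3, Rational(1, 2)))))
Pow(Add(-6, Function('P')(Function('G')(Function('S')(-1, 2)))), 2) = Pow(Add(-6, Add(Rational(-5, 3), Mul(Rational(1, 6), Mul(Rational(-1, 9), 2), Pow(3, Rational(1, 2))))), 2) = Pow(Add(-6, Add(Rational(-5, 3), Mul(Rational(1, 6), Rational(-2, 9), Pow(3, Rational(1, 2))))), 2) = Pow(Add(-6, Add(Rational(-5, 3), Mul(Rational(-1, 27), Pow(3, Rational(1, 2))))), 2) = Pow(Add(Rational(-23, 3), Mul(Rational(-1, 27), Pow(3, Rational(1, 2)))), 2)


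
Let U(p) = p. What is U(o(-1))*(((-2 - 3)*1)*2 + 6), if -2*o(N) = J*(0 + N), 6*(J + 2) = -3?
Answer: 5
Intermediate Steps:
J = -5/2 (J = -2 + (⅙)*(-3) = -2 - ½ = -5/2 ≈ -2.5000)
o(N) = 5*N/4 (o(N) = -(-5)*(0 + N)/4 = -(-5)*N/4 = 5*N/4)
U(o(-1))*(((-2 - 3)*1)*2 + 6) = ((5/4)*(-1))*(((-2 - 3)*1)*2 + 6) = -5*(-5*1*2 + 6)/4 = -5*(-5*2 + 6)/4 = -5*(-10 + 6)/4 = -5/4*(-4) = 5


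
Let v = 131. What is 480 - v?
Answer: 349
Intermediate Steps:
480 - v = 480 - 1*131 = 480 - 131 = 349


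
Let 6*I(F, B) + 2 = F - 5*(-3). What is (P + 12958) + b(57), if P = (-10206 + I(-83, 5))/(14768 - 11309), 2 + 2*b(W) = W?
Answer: 269439761/20754 ≈ 12983.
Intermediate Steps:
b(W) = -1 + W/2
I(F, B) = 13/6 + F/6 (I(F, B) = -⅓ + (F - 5*(-3))/6 = -⅓ + (F + 15)/6 = -⅓ + (15 + F)/6 = -⅓ + (5/2 + F/6) = 13/6 + F/6)
P = -30653/10377 (P = (-10206 + (13/6 + (⅙)*(-83)))/(14768 - 11309) = (-10206 + (13/6 - 83/6))/3459 = (-10206 - 35/3)*(1/3459) = -30653/3*1/3459 = -30653/10377 ≈ -2.9539)
(P + 12958) + b(57) = (-30653/10377 + 12958) + (-1 + (½)*57) = 134434513/10377 + (-1 + 57/2) = 134434513/10377 + 55/2 = 269439761/20754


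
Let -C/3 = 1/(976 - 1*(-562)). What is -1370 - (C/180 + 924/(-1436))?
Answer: -45364755361/33128520 ≈ -1369.4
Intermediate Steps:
C = -3/1538 (C = -3/(976 - 1*(-562)) = -3/(976 + 562) = -3/1538 ≈ -0.0019506)
-1370 - (C/180 + 924/(-1436)) = -1370 - (-3/1538/180 + 924/(-1436)) = -1370 - (-3/1538*1/180 + 924*(-1/1436)) = -1370 - (-1/92280 - 231/359) = -1370 - 1*(-21317039/33128520) = -1370 + 21317039/33128520 = -45364755361/33128520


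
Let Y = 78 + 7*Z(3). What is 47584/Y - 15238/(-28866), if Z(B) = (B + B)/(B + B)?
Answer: 40436911/72165 ≈ 560.34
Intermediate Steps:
Z(B) = 1 (Z(B) = (2*B)/((2*B)) = (2*B)*(1/(2*B)) = 1)
Y = 85 (Y = 78 + 7*1 = 78 + 7 = 85)
47584/Y - 15238/(-28866) = 47584/85 - 15238/(-28866) = 47584*(1/85) - 15238*(-1/28866) = 47584/85 + 7619/14433 = 40436911/72165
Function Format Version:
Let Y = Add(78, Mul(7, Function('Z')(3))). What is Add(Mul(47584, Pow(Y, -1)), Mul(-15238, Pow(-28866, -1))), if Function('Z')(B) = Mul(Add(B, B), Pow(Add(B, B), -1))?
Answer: Rational(40436911, 72165) ≈ 560.34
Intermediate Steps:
Function('Z')(B) = 1 (Function('Z')(B) = Mul(Mul(2, B), Pow(Mul(2, B), -1)) = Mul(Mul(2, B), Mul(Rational(1, 2), Pow(B, -1))) = 1)
Y = 85 (Y = Add(78, Mul(7, 1)) = Add(78, 7) = 85)
Add(Mul(47584, Pow(Y, -1)), Mul(-15238, Pow(-28866, -1))) = Add(Mul(47584, Pow(85, -1)), Mul(-15238, Pow(-28866, -1))) = Add(Mul(47584, Rational(1, 85)), Mul(-15238, Rational(-1, 28866))) = Add(Rational(47584, 85), Rational(7619, 14433)) = Rational(40436911, 72165)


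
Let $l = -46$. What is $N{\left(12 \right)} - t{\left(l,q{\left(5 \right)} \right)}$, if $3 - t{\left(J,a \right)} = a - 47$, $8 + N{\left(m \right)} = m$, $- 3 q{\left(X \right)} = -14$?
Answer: $- \frac{124}{3} \approx -41.333$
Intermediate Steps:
$q{\left(X \right)} = \frac{14}{3}$ ($q{\left(X \right)} = \left(- \frac{1}{3}\right) \left(-14\right) = \frac{14}{3}$)
$N{\left(m \right)} = -8 + m$
$t{\left(J,a \right)} = 50 - a$ ($t{\left(J,a \right)} = 3 - \left(a - 47\right) = 3 - \left(-47 + a\right) = 50 - a$)
$N{\left(12 \right)} - t{\left(l,q{\left(5 \right)} \right)} = \left(-8 + 12\right) - \left(50 - \frac{14}{3}\right) = 4 - \left(50 - \frac{14}{3}\right) = 4 - \frac{136}{3} = - \frac{124}{3}$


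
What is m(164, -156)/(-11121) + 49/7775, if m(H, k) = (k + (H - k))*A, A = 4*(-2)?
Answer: 10745729/86465775 ≈ 0.12428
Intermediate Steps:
A = -8
m(H, k) = -8*H (m(H, k) = (k + (H - k))*(-8) = H*(-8) = -8*H)
m(164, -156)/(-11121) + 49/7775 = -8*164/(-11121) + 49/7775 = -1312*(-1/11121) + 49*(1/7775) = 1312/11121 + 49/7775 = 10745729/86465775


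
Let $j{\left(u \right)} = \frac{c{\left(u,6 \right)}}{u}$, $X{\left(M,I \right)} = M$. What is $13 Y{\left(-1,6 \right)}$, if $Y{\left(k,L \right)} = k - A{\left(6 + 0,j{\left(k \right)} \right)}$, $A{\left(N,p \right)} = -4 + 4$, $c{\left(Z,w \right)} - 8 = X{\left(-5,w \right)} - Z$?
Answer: $-13$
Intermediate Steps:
$c{\left(Z,w \right)} = 3 - Z$ ($c{\left(Z,w \right)} = 8 - \left(5 + Z\right) = 3 - Z$)
$j{\left(u \right)} = \frac{3 - u}{u}$
$A{\left(N,p \right)} = 0$
$Y{\left(k,L \right)} = k$ ($Y{\left(k,L \right)} = k - 0 = k + 0 = k$)
$13 Y{\left(-1,6 \right)} = 13 \left(-1\right) = -13$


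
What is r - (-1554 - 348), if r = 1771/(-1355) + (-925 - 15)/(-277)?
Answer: 714670303/375335 ≈ 1904.1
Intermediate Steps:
r = 783133/375335 (r = 1771*(-1/1355) - 940*(-1/277) = -1771/1355 + 940/277 = 783133/375335 ≈ 2.0865)
r - (-1554 - 348) = 783133/375335 - (-1554 - 348) = 783133/375335 - 1*(-1902) = 783133/375335 + 1902 = 714670303/375335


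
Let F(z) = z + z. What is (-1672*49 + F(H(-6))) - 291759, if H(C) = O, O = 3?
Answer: -373681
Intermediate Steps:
H(C) = 3
F(z) = 2*z
(-1672*49 + F(H(-6))) - 291759 = (-1672*49 + 2*3) - 291759 = (-81928 + 6) - 291759 = -81922 - 291759 = -373681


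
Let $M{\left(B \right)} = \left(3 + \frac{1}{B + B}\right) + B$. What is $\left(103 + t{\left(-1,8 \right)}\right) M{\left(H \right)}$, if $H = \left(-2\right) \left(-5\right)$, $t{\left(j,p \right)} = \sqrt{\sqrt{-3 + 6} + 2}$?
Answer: $\frac{26883}{20} + \frac{261 \sqrt{2 + \sqrt{3}}}{20} \approx 1369.4$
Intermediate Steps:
$t{\left(j,p \right)} = \sqrt{2 + \sqrt{3}}$ ($t{\left(j,p \right)} = \sqrt{\sqrt{3} + 2} = \sqrt{2 + \sqrt{3}}$)
$H = 10$
$M{\left(B \right)} = 3 + B + \frac{1}{2 B}$ ($M{\left(B \right)} = \left(3 + \frac{1}{2 B}\right) + B = 3 + B + \frac{1}{2 B}$)
$\left(103 + t{\left(-1,8 \right)}\right) M{\left(H \right)} = \left(103 + \sqrt{2 + \sqrt{3}}\right) \left(3 + 10 + \frac{1}{2 \cdot 10}\right) = \left(103 + \sqrt{2 + \sqrt{3}}\right) \left(3 + 10 + \frac{1}{2} \cdot \frac{1}{10}\right) = \left(103 + \sqrt{2 + \sqrt{3}}\right) \left(3 + 10 + \frac{1}{20}\right) = \left(103 + \sqrt{2 + \sqrt{3}}\right) \frac{261}{20} = \frac{26883}{20} + \frac{261 \sqrt{2 + \sqrt{3}}}{20}$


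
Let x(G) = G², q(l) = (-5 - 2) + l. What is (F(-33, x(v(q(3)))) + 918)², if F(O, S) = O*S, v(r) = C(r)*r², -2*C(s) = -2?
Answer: 56700900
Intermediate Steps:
C(s) = 1 (C(s) = -½*(-2) = 1)
q(l) = -7 + l
v(r) = r² (v(r) = 1*r² = r²)
(F(-33, x(v(q(3)))) + 918)² = (-33*(-7 + 3)⁴ + 918)² = (-33*((-4)²)² + 918)² = (-33*16² + 918)² = (-33*256 + 918)² = (-8448 + 918)² = (-7530)² = 56700900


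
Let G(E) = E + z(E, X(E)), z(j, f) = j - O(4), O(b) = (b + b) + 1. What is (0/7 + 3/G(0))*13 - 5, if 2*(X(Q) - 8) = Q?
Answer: -28/3 ≈ -9.3333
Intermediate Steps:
O(b) = 1 + 2*b (O(b) = 2*b + 1 = 1 + 2*b)
X(Q) = 8 + Q/2
z(j, f) = -9 + j (z(j, f) = j - (1 + 2*4) = j - (1 + 8) = j - 1*9 = j - 9 = -9 + j)
G(E) = -9 + 2*E (G(E) = E + (-9 + E) = -9 + 2*E)
(0/7 + 3/G(0))*13 - 5 = (0/7 + 3/(-9 + 2*0))*13 - 5 = (0*(1/7) + 3/(-9 + 0))*13 - 5 = (0 + 3/(-9))*13 - 5 = (0 + 3*(-1/9))*13 - 5 = (0 - 1/3)*13 - 5 = -1/3*13 - 5 = -13/3 - 5 = -28/3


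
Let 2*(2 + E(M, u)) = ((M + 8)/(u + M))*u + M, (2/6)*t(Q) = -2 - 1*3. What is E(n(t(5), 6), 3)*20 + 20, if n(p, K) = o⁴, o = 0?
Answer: 60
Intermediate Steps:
t(Q) = -15 (t(Q) = 3*(-2 - 1*3) = 3*(-2 - 3) = 3*(-5) = -15)
n(p, K) = 0 (n(p, K) = 0⁴ = 0)
E(M, u) = -2 + M/2 + u*(8 + M)/(2*(M + u)) (E(M, u) = -2 + (((M + 8)/(u + M))*u + M)/2 = -2 + (((8 + M)/(M + u))*u + M)/2 = -2 + (u*(8 + M)/(M + u) + M)/2 = -2 + (M + u*(8 + M)/(M + u))/2 = -2 + (M/2 + u*(8 + M)/(2*(M + u))) = -2 + M/2 + u*(8 + M)/(2*(M + u)))
E(n(t(5), 6), 3)*20 + 20 = (((½)*0² - 2*0 + 2*3 + 0*3)/(0 + 3))*20 + 20 = (((½)*0 + 0 + 6 + 0)/3)*20 + 20 = ((0 + 0 + 6 + 0)/3)*20 + 20 = ((⅓)*6)*20 + 20 = 2*20 + 20 = 40 + 20 = 60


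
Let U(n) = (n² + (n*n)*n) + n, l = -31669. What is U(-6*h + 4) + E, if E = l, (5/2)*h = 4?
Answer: -3977357/125 ≈ -31819.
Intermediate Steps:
h = 8/5 (h = (⅖)*4 = 8/5 ≈ 1.6000)
E = -31669
U(n) = n + n² + n³ (U(n) = (n² + n²*n) + n = (n² + n³) + n = n + n² + n³)
U(-6*h + 4) + E = (-6*8/5 + 4)*(1 + (-6*8/5 + 4) + (-6*8/5 + 4)²) - 31669 = (-48/5 + 4)*(1 + (-48/5 + 4) + (-48/5 + 4)²) - 31669 = -28*(1 - 28/5 + (-28/5)²)/5 - 31669 = -28*(1 - 28/5 + 784/25)/5 - 31669 = -28/5*669/25 - 31669 = -18732/125 - 31669 = -3977357/125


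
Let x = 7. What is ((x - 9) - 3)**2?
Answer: 25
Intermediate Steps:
((x - 9) - 3)**2 = ((7 - 9) - 3)**2 = (-2 - 3)**2 = (-5)**2 = 25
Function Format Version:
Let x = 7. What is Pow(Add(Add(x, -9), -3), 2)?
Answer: 25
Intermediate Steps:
Pow(Add(Add(x, -9), -3), 2) = Pow(Add(Add(7, -9), -3), 2) = Pow(Add(-2, -3), 2) = Pow(-5, 2) = 25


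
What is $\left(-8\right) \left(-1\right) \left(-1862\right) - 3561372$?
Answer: $-3576268$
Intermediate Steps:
$\left(-8\right) \left(-1\right) \left(-1862\right) - 3561372 = 8 \left(-1862\right) - 3561372 = -14896 - 3561372 = -3576268$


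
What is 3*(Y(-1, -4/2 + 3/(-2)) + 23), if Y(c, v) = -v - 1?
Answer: 153/2 ≈ 76.500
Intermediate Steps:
Y(c, v) = -1 - v
3*(Y(-1, -4/2 + 3/(-2)) + 23) = 3*((-1 - (-4/2 + 3/(-2))) + 23) = 3*((-1 - (-4*½ + 3*(-½))) + 23) = 3*((-1 - (-2 - 3/2)) + 23) = 3*((-1 - 1*(-7/2)) + 23) = 3*((-1 + 7/2) + 23) = 3*(5/2 + 23) = 3*(51/2) = 153/2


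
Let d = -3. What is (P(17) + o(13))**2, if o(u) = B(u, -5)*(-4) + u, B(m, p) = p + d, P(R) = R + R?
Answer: 6241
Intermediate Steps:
P(R) = 2*R
B(m, p) = -3 + p (B(m, p) = p - 3 = -3 + p)
o(u) = 32 + u (o(u) = (-3 - 5)*(-4) + u = -8*(-4) + u = 32 + u)
(P(17) + o(13))**2 = (2*17 + (32 + 13))**2 = (34 + 45)**2 = 79**2 = 6241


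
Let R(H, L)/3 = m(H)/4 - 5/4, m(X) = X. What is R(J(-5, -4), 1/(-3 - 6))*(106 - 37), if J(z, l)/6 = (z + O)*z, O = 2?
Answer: 17595/4 ≈ 4398.8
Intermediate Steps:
J(z, l) = 6*z*(2 + z) (J(z, l) = 6*((z + 2)*z) = 6*((2 + z)*z) = 6*(z*(2 + z)) = 6*z*(2 + z))
R(H, L) = -15/4 + 3*H/4 (R(H, L) = 3*(H/4 - 5/4) = 3*(-5/4 + H/4) = -15/4 + 3*H/4)
R(J(-5, -4), 1/(-3 - 6))*(106 - 37) = (-15/4 + 3*(6*(-5)*(2 - 5))/4)*(106 - 37) = (-15/4 + 3*(6*(-5)*(-3))/4)*69 = (-15/4 + (3/4)*90)*69 = (-15/4 + 135/2)*69 = (255/4)*69 = 17595/4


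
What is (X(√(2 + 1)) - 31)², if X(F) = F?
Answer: (31 - √3)² ≈ 856.61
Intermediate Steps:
(X(√(2 + 1)) - 31)² = (√(2 + 1) - 31)² = (√3 - 31)² = (-31 + √3)²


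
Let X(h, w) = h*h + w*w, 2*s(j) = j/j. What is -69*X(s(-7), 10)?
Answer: -27669/4 ≈ -6917.3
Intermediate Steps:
s(j) = ½ (s(j) = (j/j)/2 = (½)*1 = ½)
X(h, w) = h² + w²
-69*X(s(-7), 10) = -69*((½)² + 10²) = -69*(¼ + 100) = -69*401/4 = -27669/4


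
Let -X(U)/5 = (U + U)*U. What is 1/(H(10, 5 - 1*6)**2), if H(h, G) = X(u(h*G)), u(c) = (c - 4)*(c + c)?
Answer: 1/614656000000 ≈ 1.6269e-12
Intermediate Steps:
u(c) = 2*c*(-4 + c) (u(c) = (-4 + c)*(2*c) = 2*c*(-4 + c))
X(U) = -10*U**2 (X(U) = -5*(U + U)*U = -5*2*U*U = -10*U**2)
H(h, G) = -40*G**2*h**2*(-4 + G*h)**2 (H(h, G) = -10*4*G**2*h**2*(-4 + h*G)**2 = -10*4*G**2*h**2*(-4 + G*h)**2 = -40*G**2*h**2*(-4 + G*h)**2)
1/(H(10, 5 - 1*6)**2) = 1/((-40*(5 - 1*6)**2*10**2*(-4 + (5 - 1*6)*10)**2)**2) = 1/((-40*(5 - 6)**2*100*(-4 + (5 - 6)*10)**2)**2) = 1/((-40*(-1)**2*100*(-4 - 1*10)**2)**2) = 1/((-40*1*100*(-4 - 10)**2)**2) = 1/((-40*1*100*(-14)**2)**2) = 1/((-40*1*100*196)**2) = 1/((-784000)**2) = 1/614656000000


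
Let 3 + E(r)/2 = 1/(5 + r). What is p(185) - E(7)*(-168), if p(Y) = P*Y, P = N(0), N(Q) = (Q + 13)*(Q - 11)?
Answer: -27435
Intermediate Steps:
N(Q) = (-11 + Q)*(13 + Q) (N(Q) = (13 + Q)*(-11 + Q) = (-11 + Q)*(13 + Q))
P = -143 (P = -143 + 0² + 2*0 = -143 + 0 + 0 = -143)
E(r) = -6 + 2/(5 + r)
p(Y) = -143*Y
p(185) - E(7)*(-168) = -143*185 - 2*(-14 - 3*7)/(5 + 7)*(-168) = -26455 - 2*(-14 - 21)/12*(-168) = -26455 - 2*(1/12)*(-35)*(-168) = -26455 - (-35)*(-168)/6 = -26455 - 1*980 = -26455 - 980 = -27435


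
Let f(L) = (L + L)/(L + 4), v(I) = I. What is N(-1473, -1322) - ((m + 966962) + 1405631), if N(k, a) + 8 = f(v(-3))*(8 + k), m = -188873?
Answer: -2174938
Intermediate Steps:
f(L) = 2*L/(4 + L) (f(L) = (2*L)/(4 + L) = 2*L/(4 + L))
N(k, a) = -56 - 6*k (N(k, a) = -8 + (2*(-3)/(4 - 3))*(8 + k) = -8 + (2*(-3)/1)*(8 + k) = -8 + (2*(-3)*1)*(8 + k) = -8 - 6*(8 + k) = -8 + (-48 - 6*k) = -56 - 6*k)
N(-1473, -1322) - ((m + 966962) + 1405631) = (-56 - 6*(-1473)) - ((-188873 + 966962) + 1405631) = (-56 + 8838) - (778089 + 1405631) = 8782 - 1*2183720 = 8782 - 2183720 = -2174938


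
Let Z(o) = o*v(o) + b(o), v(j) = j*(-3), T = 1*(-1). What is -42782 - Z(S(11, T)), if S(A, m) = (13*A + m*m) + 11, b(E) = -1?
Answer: 29294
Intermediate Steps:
T = -1
v(j) = -3*j
S(A, m) = 11 + m**2 + 13*A (S(A, m) = (13*A + m**2) + 11 = (m**2 + 13*A) + 11 = 11 + m**2 + 13*A)
Z(o) = -1 - 3*o**2 (Z(o) = o*(-3*o) - 1 = -3*o**2 - 1 = -1 - 3*o**2)
-42782 - Z(S(11, T)) = -42782 - (-1 - 3*(11 + (-1)**2 + 13*11)**2) = -42782 - (-1 - 3*(11 + 1 + 143)**2) = -42782 - (-1 - 3*155**2) = -42782 - (-1 - 3*24025) = -42782 - (-1 - 72075) = -42782 - 1*(-72076) = -42782 + 72076 = 29294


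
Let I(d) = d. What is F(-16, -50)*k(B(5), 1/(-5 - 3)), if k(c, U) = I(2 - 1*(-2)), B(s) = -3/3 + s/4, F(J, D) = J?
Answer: -64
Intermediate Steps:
B(s) = -1 + s/4 (B(s) = -3*1/3 + s*(1/4) = -1 + s/4)
k(c, U) = 4 (k(c, U) = 2 - 1*(-2) = 2 + 2 = 4)
F(-16, -50)*k(B(5), 1/(-5 - 3)) = -16*4 = -64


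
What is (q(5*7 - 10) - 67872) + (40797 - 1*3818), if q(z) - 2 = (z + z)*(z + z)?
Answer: -28391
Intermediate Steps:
q(z) = 2 + 4*z² (q(z) = 2 + (z + z)*(z + z) = 2 + (2*z)*(2*z) = 2 + 4*z²)
(q(5*7 - 10) - 67872) + (40797 - 1*3818) = ((2 + 4*(5*7 - 10)²) - 67872) + (40797 - 1*3818) = ((2 + 4*(35 - 10)²) - 67872) + (40797 - 3818) = ((2 + 4*25²) - 67872) + 36979 = ((2 + 4*625) - 67872) + 36979 = ((2 + 2500) - 67872) + 36979 = (2502 - 67872) + 36979 = -65370 + 36979 = -28391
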